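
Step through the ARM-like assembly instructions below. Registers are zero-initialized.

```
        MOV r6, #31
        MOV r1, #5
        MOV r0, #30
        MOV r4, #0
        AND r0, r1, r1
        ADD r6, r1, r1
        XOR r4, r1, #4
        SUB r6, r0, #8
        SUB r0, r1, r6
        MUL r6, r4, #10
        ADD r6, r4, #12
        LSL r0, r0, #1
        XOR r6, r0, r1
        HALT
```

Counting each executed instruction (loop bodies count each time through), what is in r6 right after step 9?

-3

r6=31
r1=5
r0=30
r4=0
r0=5&5=5
r6=5+5=10
r4=5^4=1
r6=5-8=-3
r0=5-(-3)=8
After step 9: r6 = -3.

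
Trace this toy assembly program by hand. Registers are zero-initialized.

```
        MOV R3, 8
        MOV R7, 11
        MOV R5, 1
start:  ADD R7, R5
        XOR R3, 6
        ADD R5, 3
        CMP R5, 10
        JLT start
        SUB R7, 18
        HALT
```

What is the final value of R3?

MOV R3, 8 → R3=8
MOV R7, 11 → R7=11
MOV R5, 1 → R5=1
ADD R7, R5 → R7=11+1=12
XOR R3, 6 → R3=8^6=14
ADD R5, 3 → R5=1+3=4
CMP R5, 10  (cmp 4,10)
JLT start: taken
ADD R7, R5 → R7=12+4=16
XOR R3, 6 → R3=14^6=8
ADD R5, 3 → R5=4+3=7
CMP R5, 10  (cmp 7,10)
JLT start: taken
ADD R7, R5 → R7=16+7=23
XOR R3, 6 → R3=8^6=14
ADD R5, 3 → R5=7+3=10
CMP R5, 10  (cmp 10,10)
JLT start: not taken
SUB R7, 18 → R7=23-18=5
halt.

14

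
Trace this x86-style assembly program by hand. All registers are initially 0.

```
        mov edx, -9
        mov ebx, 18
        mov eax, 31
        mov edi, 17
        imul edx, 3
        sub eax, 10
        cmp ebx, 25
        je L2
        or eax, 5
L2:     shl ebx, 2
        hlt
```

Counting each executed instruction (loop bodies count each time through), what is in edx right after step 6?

edx=-9
ebx=18
eax=31
edi=17
edx=(-9)*3=-27
eax=31-10=21
After step 6: edx = -27.

-27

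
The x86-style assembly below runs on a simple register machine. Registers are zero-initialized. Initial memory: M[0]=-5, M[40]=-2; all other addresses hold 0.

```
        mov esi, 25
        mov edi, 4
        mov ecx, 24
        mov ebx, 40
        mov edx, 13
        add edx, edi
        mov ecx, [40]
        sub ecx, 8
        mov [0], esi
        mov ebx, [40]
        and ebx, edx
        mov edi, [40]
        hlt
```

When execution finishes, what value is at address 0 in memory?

25

after mov esi, 25: esi=25
after mov edi, 4: edi=4
after mov ecx, 24: ecx=24
after mov ebx, 40: ebx=40
after mov edx, 13: edx=13
after add edx, edi: edx=13+4=17
after mov ecx, [40]: ecx=M[40]=-2
after sub ecx, 8: ecx=(-2)-8=-10
mov [0], esi → M[0]=25
after mov ebx, [40]: ebx=M[40]=-2
after and ebx, edx: ebx=(-2)&17=16
after mov edi, [40]: edi=M[40]=-2
halt.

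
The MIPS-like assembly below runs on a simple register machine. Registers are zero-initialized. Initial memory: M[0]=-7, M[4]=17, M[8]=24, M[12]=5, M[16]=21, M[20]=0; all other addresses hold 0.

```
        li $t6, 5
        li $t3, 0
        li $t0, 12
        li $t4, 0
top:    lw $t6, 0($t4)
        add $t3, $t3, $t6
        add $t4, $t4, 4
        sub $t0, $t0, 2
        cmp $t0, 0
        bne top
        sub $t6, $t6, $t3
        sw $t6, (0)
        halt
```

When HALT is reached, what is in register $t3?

60

after li $t6, 5: $t6=5
after li $t3, 0: $t3=0
after li $t0, 12: $t0=12
after li $t4, 0: $t4=0
after lw $t6, 0($t4): $t6=M[0]=-7
after add $t3, $t3, $t6: $t3=0+(-7)=-7
after add $t4, $t4, 4: $t4=0+4=4
after sub $t0, $t0, 2: $t0=12-2=10
cmp $t0, 0  (cmp 10,0)
bne top: taken
after lw $t6, 0($t4): $t6=M[4]=17
after add $t3, $t3, $t6: $t3=(-7)+17=10
after add $t4, $t4, 4: $t4=4+4=8
after sub $t0, $t0, 2: $t0=10-2=8
cmp $t0, 0  (cmp 8,0)
bne top: taken
after lw $t6, 0($t4): $t6=M[8]=24
after add $t3, $t3, $t6: $t3=10+24=34
after add $t4, $t4, 4: $t4=8+4=12
after sub $t0, $t0, 2: $t0=8-2=6
cmp $t0, 0  (cmp 6,0)
bne top: taken
after lw $t6, 0($t4): $t6=M[12]=5
after add $t3, $t3, $t6: $t3=34+5=39
after add $t4, $t4, 4: $t4=12+4=16
after sub $t0, $t0, 2: $t0=6-2=4
cmp $t0, 0  (cmp 4,0)
bne top: taken
after lw $t6, 0($t4): $t6=M[16]=21
after add $t3, $t3, $t6: $t3=39+21=60
after add $t4, $t4, 4: $t4=16+4=20
after sub $t0, $t0, 2: $t0=4-2=2
cmp $t0, 0  (cmp 2,0)
bne top: taken
after lw $t6, 0($t4): $t6=M[20]=0
after add $t3, $t3, $t6: $t3=60+0=60
after add $t4, $t4, 4: $t4=20+4=24
after sub $t0, $t0, 2: $t0=2-2=0
cmp $t0, 0  (cmp 0,0)
bne top: not taken
after sub $t6, $t6, $t3: $t6=0-60=-60
sw $t6, (0) → M[0]=-60
halt.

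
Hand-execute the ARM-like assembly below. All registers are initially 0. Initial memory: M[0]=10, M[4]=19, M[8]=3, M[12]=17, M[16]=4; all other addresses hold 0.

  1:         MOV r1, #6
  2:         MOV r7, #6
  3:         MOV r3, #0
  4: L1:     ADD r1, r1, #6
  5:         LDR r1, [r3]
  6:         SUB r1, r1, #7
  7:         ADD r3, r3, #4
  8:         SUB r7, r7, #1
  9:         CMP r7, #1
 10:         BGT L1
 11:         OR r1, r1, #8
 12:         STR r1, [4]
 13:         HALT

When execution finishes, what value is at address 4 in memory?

-3

r1=6
r7=6
r3=0
r1=6+6=12
r1=M[0]=10
r1=10-7=3
r3=0+4=4
r7=6-1=5
CMP r7, #1  (cmp 5,1)
BGT L1: taken
r1=3+6=9
r1=M[4]=19
r1=19-7=12
r3=4+4=8
r7=5-1=4
CMP r7, #1  (cmp 4,1)
BGT L1: taken
r1=12+6=18
r1=M[8]=3
r1=3-7=-4
r3=8+4=12
r7=4-1=3
CMP r7, #1  (cmp 3,1)
BGT L1: taken
r1=(-4)+6=2
r1=M[12]=17
r1=17-7=10
r3=12+4=16
r7=3-1=2
CMP r7, #1  (cmp 2,1)
BGT L1: taken
r1=10+6=16
r1=M[16]=4
r1=4-7=-3
r3=16+4=20
r7=2-1=1
CMP r7, #1  (cmp 1,1)
BGT L1: not taken
r1=(-3)|8=-3
STR r1, [4] → M[4]=-3
halt.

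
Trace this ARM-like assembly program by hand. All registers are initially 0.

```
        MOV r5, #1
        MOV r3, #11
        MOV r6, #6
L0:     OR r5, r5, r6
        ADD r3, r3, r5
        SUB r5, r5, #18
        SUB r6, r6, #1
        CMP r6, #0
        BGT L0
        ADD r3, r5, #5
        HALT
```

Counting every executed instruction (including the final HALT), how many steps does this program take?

after MOV r5, #1: r5=1
after MOV r3, #11: r3=11
after MOV r6, #6: r6=6
after OR r5, r5, r6: r5=1|6=7
after ADD r3, r3, r5: r3=11+7=18
after SUB r5, r5, #18: r5=7-18=-11
after SUB r6, r6, #1: r6=6-1=5
CMP r6, #0  (cmp 5,0)
BGT L0: taken
after OR r5, r5, r6: r5=(-11)|5=-11
after ADD r3, r3, r5: r3=18+(-11)=7
after SUB r5, r5, #18: r5=(-11)-18=-29
after SUB r6, r6, #1: r6=5-1=4
CMP r6, #0  (cmp 4,0)
BGT L0: taken
after OR r5, r5, r6: r5=(-29)|4=-25
after ADD r3, r3, r5: r3=7+(-25)=-18
after SUB r5, r5, #18: r5=(-25)-18=-43
after SUB r6, r6, #1: r6=4-1=3
CMP r6, #0  (cmp 3,0)
BGT L0: taken
after OR r5, r5, r6: r5=(-43)|3=-41
after ADD r3, r3, r5: r3=(-18)+(-41)=-59
after SUB r5, r5, #18: r5=(-41)-18=-59
after SUB r6, r6, #1: r6=3-1=2
CMP r6, #0  (cmp 2,0)
BGT L0: taken
after OR r5, r5, r6: r5=(-59)|2=-57
after ADD r3, r3, r5: r3=(-59)+(-57)=-116
after SUB r5, r5, #18: r5=(-57)-18=-75
after SUB r6, r6, #1: r6=2-1=1
CMP r6, #0  (cmp 1,0)
BGT L0: taken
after OR r5, r5, r6: r5=(-75)|1=-75
after ADD r3, r3, r5: r3=(-116)+(-75)=-191
after SUB r5, r5, #18: r5=(-75)-18=-93
after SUB r6, r6, #1: r6=1-1=0
CMP r6, #0  (cmp 0,0)
BGT L0: not taken
after ADD r3, r5, #5: r3=(-93)+5=-88
halt.
Total executed instructions: 41.

41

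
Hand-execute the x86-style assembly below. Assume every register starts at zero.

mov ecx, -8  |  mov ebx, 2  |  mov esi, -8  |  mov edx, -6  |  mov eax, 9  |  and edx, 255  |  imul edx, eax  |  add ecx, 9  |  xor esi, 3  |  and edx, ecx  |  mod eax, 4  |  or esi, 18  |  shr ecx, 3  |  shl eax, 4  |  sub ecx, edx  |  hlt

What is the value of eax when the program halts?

16

after mov ecx, -8: ecx=-8
after mov ebx, 2: ebx=2
after mov esi, -8: esi=-8
after mov edx, -6: edx=-6
after mov eax, 9: eax=9
after and edx, 255: edx=(-6)&255=250
after imul edx, eax: edx=250*9=2250
after add ecx, 9: ecx=(-8)+9=1
after xor esi, 3: esi=(-8)^3=-5
after and edx, ecx: edx=2250&1=0
after mod eax, 4: eax=9%4=1
after or esi, 18: esi=(-5)|18=-5
after shr ecx, 3: ecx=1>>3=0
after shl eax, 4: eax=1<<4=16
after sub ecx, edx: ecx=0-0=0
halt.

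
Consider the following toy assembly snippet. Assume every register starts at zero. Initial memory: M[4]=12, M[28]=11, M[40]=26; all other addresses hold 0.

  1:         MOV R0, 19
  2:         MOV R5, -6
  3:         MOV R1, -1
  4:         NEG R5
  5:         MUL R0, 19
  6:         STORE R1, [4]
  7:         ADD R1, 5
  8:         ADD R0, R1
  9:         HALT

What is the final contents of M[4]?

-1

R0=19
R5=-6
R1=-1
R5=-(-6)=6
R0=19*19=361
STORE R1, [4] → M[4]=-1
R1=(-1)+5=4
R0=361+4=365
halt.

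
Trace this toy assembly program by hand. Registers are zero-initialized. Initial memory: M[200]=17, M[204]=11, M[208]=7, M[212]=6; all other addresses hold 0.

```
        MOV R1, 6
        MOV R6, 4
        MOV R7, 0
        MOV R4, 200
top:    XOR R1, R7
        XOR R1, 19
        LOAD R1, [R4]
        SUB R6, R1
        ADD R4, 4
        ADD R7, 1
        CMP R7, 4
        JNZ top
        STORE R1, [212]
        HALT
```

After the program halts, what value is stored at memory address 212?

6

after MOV R1, 6: R1=6
after MOV R6, 4: R6=4
after MOV R7, 0: R7=0
after MOV R4, 200: R4=200
after XOR R1, R7: R1=6^0=6
after XOR R1, 19: R1=6^19=21
after LOAD R1, [R4]: R1=M[200]=17
after SUB R6, R1: R6=4-17=-13
after ADD R4, 4: R4=200+4=204
after ADD R7, 1: R7=0+1=1
CMP R7, 4  (cmp 1,4)
JNZ top: taken
after XOR R1, R7: R1=17^1=16
after XOR R1, 19: R1=16^19=3
after LOAD R1, [R4]: R1=M[204]=11
after SUB R6, R1: R6=(-13)-11=-24
after ADD R4, 4: R4=204+4=208
after ADD R7, 1: R7=1+1=2
CMP R7, 4  (cmp 2,4)
JNZ top: taken
after XOR R1, R7: R1=11^2=9
after XOR R1, 19: R1=9^19=26
after LOAD R1, [R4]: R1=M[208]=7
after SUB R6, R1: R6=(-24)-7=-31
after ADD R4, 4: R4=208+4=212
after ADD R7, 1: R7=2+1=3
CMP R7, 4  (cmp 3,4)
JNZ top: taken
after XOR R1, R7: R1=7^3=4
after XOR R1, 19: R1=4^19=23
after LOAD R1, [R4]: R1=M[212]=6
after SUB R6, R1: R6=(-31)-6=-37
after ADD R4, 4: R4=212+4=216
after ADD R7, 1: R7=3+1=4
CMP R7, 4  (cmp 4,4)
JNZ top: not taken
STORE R1, [212] → M[212]=6
halt.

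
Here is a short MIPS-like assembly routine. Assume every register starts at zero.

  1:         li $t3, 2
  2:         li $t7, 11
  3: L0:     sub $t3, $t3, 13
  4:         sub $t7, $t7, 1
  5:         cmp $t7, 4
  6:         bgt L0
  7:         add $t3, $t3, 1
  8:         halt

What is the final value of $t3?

$t3=2
$t7=11
$t3=2-13=-11
$t7=11-1=10
cmp $t7, 4  (cmp 10,4)
bgt L0: taken
$t3=(-11)-13=-24
$t7=10-1=9
cmp $t7, 4  (cmp 9,4)
bgt L0: taken
$t3=(-24)-13=-37
$t7=9-1=8
cmp $t7, 4  (cmp 8,4)
bgt L0: taken
$t3=(-37)-13=-50
$t7=8-1=7
cmp $t7, 4  (cmp 7,4)
bgt L0: taken
$t3=(-50)-13=-63
$t7=7-1=6
cmp $t7, 4  (cmp 6,4)
bgt L0: taken
$t3=(-63)-13=-76
$t7=6-1=5
cmp $t7, 4  (cmp 5,4)
bgt L0: taken
$t3=(-76)-13=-89
$t7=5-1=4
cmp $t7, 4  (cmp 4,4)
bgt L0: not taken
$t3=(-89)+1=-88
halt.

-88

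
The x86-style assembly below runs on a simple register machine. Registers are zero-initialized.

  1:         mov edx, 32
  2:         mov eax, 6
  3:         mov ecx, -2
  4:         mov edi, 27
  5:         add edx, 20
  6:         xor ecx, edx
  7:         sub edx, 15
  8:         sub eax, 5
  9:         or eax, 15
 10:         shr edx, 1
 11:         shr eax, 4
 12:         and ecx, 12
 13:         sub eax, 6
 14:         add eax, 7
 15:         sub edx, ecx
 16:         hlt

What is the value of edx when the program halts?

10

mov edx, 32 → edx=32
mov eax, 6 → eax=6
mov ecx, -2 → ecx=-2
mov edi, 27 → edi=27
add edx, 20 → edx=32+20=52
xor ecx, edx → ecx=(-2)^52=-54
sub edx, 15 → edx=52-15=37
sub eax, 5 → eax=6-5=1
or eax, 15 → eax=1|15=15
shr edx, 1 → edx=37>>1=18
shr eax, 4 → eax=15>>4=0
and ecx, 12 → ecx=(-54)&12=8
sub eax, 6 → eax=0-6=-6
add eax, 7 → eax=(-6)+7=1
sub edx, ecx → edx=18-8=10
halt.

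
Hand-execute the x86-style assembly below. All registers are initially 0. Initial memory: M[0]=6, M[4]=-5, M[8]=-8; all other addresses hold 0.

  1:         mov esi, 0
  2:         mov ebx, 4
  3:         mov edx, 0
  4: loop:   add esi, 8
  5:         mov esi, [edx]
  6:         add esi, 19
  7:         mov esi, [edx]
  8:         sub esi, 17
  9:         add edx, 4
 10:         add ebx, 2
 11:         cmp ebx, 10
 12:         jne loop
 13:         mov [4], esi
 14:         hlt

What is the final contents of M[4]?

mov esi, 0 → esi=0
mov ebx, 4 → ebx=4
mov edx, 0 → edx=0
add esi, 8 → esi=0+8=8
mov esi, [edx] → esi=M[0]=6
add esi, 19 → esi=6+19=25
mov esi, [edx] → esi=M[0]=6
sub esi, 17 → esi=6-17=-11
add edx, 4 → edx=0+4=4
add ebx, 2 → ebx=4+2=6
cmp ebx, 10  (cmp 6,10)
jne loop: taken
add esi, 8 → esi=(-11)+8=-3
mov esi, [edx] → esi=M[4]=-5
add esi, 19 → esi=(-5)+19=14
mov esi, [edx] → esi=M[4]=-5
sub esi, 17 → esi=(-5)-17=-22
add edx, 4 → edx=4+4=8
add ebx, 2 → ebx=6+2=8
cmp ebx, 10  (cmp 8,10)
jne loop: taken
add esi, 8 → esi=(-22)+8=-14
mov esi, [edx] → esi=M[8]=-8
add esi, 19 → esi=(-8)+19=11
mov esi, [edx] → esi=M[8]=-8
sub esi, 17 → esi=(-8)-17=-25
add edx, 4 → edx=8+4=12
add ebx, 2 → ebx=8+2=10
cmp ebx, 10  (cmp 10,10)
jne loop: not taken
mov [4], esi → M[4]=-25
halt.

-25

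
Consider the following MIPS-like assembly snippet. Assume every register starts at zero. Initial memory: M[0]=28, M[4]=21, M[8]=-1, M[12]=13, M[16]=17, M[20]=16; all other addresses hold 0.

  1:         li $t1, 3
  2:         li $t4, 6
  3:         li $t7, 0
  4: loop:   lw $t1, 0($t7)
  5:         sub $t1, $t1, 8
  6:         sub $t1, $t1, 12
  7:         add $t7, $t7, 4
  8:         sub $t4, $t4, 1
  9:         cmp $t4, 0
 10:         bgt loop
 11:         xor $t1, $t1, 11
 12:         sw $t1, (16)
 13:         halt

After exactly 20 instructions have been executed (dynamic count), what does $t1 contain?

$t1=3
$t4=6
$t7=0
$t1=M[0]=28
$t1=28-8=20
$t1=20-12=8
$t7=0+4=4
$t4=6-1=5
cmp $t4, 0  (cmp 5,0)
bgt loop: taken
$t1=M[4]=21
$t1=21-8=13
$t1=13-12=1
$t7=4+4=8
$t4=5-1=4
cmp $t4, 0  (cmp 4,0)
bgt loop: taken
$t1=M[8]=-1
$t1=(-1)-8=-9
$t1=(-9)-12=-21
After step 20: $t1 = -21.

-21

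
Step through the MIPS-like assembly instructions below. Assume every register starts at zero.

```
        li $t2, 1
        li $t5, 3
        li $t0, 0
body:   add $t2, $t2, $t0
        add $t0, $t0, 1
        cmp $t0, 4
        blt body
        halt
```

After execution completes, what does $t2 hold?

$t2=1
$t5=3
$t0=0
$t2=1+0=1
$t0=0+1=1
cmp $t0, 4  (cmp 1,4)
blt body: taken
$t2=1+1=2
$t0=1+1=2
cmp $t0, 4  (cmp 2,4)
blt body: taken
$t2=2+2=4
$t0=2+1=3
cmp $t0, 4  (cmp 3,4)
blt body: taken
$t2=4+3=7
$t0=3+1=4
cmp $t0, 4  (cmp 4,4)
blt body: not taken
halt.

7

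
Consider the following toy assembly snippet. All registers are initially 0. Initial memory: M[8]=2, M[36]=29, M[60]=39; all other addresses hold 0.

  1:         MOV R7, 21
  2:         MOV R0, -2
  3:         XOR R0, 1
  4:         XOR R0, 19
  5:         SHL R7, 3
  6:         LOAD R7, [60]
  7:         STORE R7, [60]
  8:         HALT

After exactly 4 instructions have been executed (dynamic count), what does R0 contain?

-20

R7=21
R0=-2
R0=(-2)^1=-1
R0=(-1)^19=-20
After step 4: R0 = -20.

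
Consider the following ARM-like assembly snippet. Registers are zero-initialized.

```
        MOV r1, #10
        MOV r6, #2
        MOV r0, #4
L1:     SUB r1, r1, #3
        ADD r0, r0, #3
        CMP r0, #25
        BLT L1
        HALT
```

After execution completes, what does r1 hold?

-11

r1=10
r6=2
r0=4
r1=10-3=7
r0=4+3=7
CMP r0, #25  (cmp 7,25)
BLT L1: taken
r1=7-3=4
r0=7+3=10
CMP r0, #25  (cmp 10,25)
BLT L1: taken
r1=4-3=1
r0=10+3=13
CMP r0, #25  (cmp 13,25)
BLT L1: taken
r1=1-3=-2
r0=13+3=16
CMP r0, #25  (cmp 16,25)
BLT L1: taken
r1=(-2)-3=-5
r0=16+3=19
CMP r0, #25  (cmp 19,25)
BLT L1: taken
r1=(-5)-3=-8
r0=19+3=22
CMP r0, #25  (cmp 22,25)
BLT L1: taken
r1=(-8)-3=-11
r0=22+3=25
CMP r0, #25  (cmp 25,25)
BLT L1: not taken
halt.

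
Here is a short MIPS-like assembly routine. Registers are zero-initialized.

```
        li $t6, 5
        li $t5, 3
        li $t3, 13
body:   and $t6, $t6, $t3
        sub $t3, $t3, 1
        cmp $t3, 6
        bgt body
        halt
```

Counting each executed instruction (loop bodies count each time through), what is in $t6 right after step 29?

$t6=5
$t5=3
$t3=13
$t6=5&13=5
$t3=13-1=12
cmp $t3, 6  (cmp 12,6)
bgt body: taken
$t6=5&12=4
$t3=12-1=11
cmp $t3, 6  (cmp 11,6)
bgt body: taken
$t6=4&11=0
$t3=11-1=10
cmp $t3, 6  (cmp 10,6)
bgt body: taken
$t6=0&10=0
$t3=10-1=9
cmp $t3, 6  (cmp 9,6)
bgt body: taken
$t6=0&9=0
$t3=9-1=8
cmp $t3, 6  (cmp 8,6)
bgt body: taken
$t6=0&8=0
$t3=8-1=7
cmp $t3, 6  (cmp 7,6)
bgt body: taken
$t6=0&7=0
$t3=7-1=6
After step 29: $t6 = 0.

0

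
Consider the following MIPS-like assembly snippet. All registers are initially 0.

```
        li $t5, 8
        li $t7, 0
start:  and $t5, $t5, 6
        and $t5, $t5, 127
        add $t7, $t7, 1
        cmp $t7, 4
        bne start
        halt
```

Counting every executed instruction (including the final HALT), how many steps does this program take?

$t5=8
$t7=0
$t5=8&6=0
$t5=0&127=0
$t7=0+1=1
cmp $t7, 4  (cmp 1,4)
bne start: taken
$t5=0&6=0
$t5=0&127=0
$t7=1+1=2
cmp $t7, 4  (cmp 2,4)
bne start: taken
$t5=0&6=0
$t5=0&127=0
$t7=2+1=3
cmp $t7, 4  (cmp 3,4)
bne start: taken
$t5=0&6=0
$t5=0&127=0
$t7=3+1=4
cmp $t7, 4  (cmp 4,4)
bne start: not taken
halt.
Total executed instructions: 23.

23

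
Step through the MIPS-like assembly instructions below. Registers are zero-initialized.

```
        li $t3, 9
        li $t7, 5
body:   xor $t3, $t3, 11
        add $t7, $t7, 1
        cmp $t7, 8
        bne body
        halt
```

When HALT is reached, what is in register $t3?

2

$t3=9
$t7=5
$t3=9^11=2
$t7=5+1=6
cmp $t7, 8  (cmp 6,8)
bne body: taken
$t3=2^11=9
$t7=6+1=7
cmp $t7, 8  (cmp 7,8)
bne body: taken
$t3=9^11=2
$t7=7+1=8
cmp $t7, 8  (cmp 8,8)
bne body: not taken
halt.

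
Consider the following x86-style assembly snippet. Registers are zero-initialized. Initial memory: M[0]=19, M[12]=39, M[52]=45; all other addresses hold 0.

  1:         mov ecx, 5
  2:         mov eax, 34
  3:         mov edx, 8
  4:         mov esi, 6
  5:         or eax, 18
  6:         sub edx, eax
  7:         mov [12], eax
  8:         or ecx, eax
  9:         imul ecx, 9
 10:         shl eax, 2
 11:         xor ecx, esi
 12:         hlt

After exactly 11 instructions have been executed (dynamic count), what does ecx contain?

489

mov ecx, 5 → ecx=5
mov eax, 34 → eax=34
mov edx, 8 → edx=8
mov esi, 6 → esi=6
or eax, 18 → eax=34|18=50
sub edx, eax → edx=8-50=-42
mov [12], eax → M[12]=50
or ecx, eax → ecx=5|50=55
imul ecx, 9 → ecx=55*9=495
shl eax, 2 → eax=50<<2=200
xor ecx, esi → ecx=495^6=489
After step 11: ecx = 489.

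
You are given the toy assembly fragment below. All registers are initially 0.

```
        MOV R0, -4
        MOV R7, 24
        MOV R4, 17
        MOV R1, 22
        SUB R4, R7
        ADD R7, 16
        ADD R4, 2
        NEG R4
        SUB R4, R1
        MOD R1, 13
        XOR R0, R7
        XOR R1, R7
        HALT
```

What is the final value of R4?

-17

MOV R0, -4 → R0=-4
MOV R7, 24 → R7=24
MOV R4, 17 → R4=17
MOV R1, 22 → R1=22
SUB R4, R7 → R4=17-24=-7
ADD R7, 16 → R7=24+16=40
ADD R4, 2 → R4=(-7)+2=-5
NEG R4 → R4=-(-5)=5
SUB R4, R1 → R4=5-22=-17
MOD R1, 13 → R1=22%13=9
XOR R0, R7 → R0=(-4)^40=-44
XOR R1, R7 → R1=9^40=33
halt.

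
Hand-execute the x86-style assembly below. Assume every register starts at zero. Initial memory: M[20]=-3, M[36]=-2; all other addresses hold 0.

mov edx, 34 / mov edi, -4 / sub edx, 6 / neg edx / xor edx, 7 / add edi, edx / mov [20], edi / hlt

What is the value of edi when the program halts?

-33

after mov edx, 34: edx=34
after mov edi, -4: edi=-4
after sub edx, 6: edx=34-6=28
after neg edx: edx=-(28)=-28
after xor edx, 7: edx=(-28)^7=-29
after add edi, edx: edi=(-4)+(-29)=-33
mov [20], edi → M[20]=-33
halt.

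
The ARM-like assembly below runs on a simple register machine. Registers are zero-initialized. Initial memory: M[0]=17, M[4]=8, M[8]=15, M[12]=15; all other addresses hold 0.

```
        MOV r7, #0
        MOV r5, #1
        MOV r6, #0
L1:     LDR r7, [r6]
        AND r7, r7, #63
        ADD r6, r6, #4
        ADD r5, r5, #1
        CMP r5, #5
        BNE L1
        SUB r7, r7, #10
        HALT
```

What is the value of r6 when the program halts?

16

r7=0
r5=1
r6=0
r7=M[0]=17
r7=17&63=17
r6=0+4=4
r5=1+1=2
CMP r5, #5  (cmp 2,5)
BNE L1: taken
r7=M[4]=8
r7=8&63=8
r6=4+4=8
r5=2+1=3
CMP r5, #5  (cmp 3,5)
BNE L1: taken
r7=M[8]=15
r7=15&63=15
r6=8+4=12
r5=3+1=4
CMP r5, #5  (cmp 4,5)
BNE L1: taken
r7=M[12]=15
r7=15&63=15
r6=12+4=16
r5=4+1=5
CMP r5, #5  (cmp 5,5)
BNE L1: not taken
r7=15-10=5
halt.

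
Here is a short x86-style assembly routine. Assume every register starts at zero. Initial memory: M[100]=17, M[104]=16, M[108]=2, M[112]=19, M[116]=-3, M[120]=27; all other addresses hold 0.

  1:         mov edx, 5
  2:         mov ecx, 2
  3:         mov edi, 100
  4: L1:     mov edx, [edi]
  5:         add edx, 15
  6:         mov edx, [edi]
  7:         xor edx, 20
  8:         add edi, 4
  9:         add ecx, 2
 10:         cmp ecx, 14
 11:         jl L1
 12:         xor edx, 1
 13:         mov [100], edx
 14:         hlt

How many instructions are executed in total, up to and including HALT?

mov edx, 5 → edx=5
mov ecx, 2 → ecx=2
mov edi, 100 → edi=100
mov edx, [edi] → edx=M[100]=17
add edx, 15 → edx=17+15=32
mov edx, [edi] → edx=M[100]=17
xor edx, 20 → edx=17^20=5
add edi, 4 → edi=100+4=104
add ecx, 2 → ecx=2+2=4
cmp ecx, 14  (cmp 4,14)
jl L1: taken
mov edx, [edi] → edx=M[104]=16
add edx, 15 → edx=16+15=31
mov edx, [edi] → edx=M[104]=16
xor edx, 20 → edx=16^20=4
add edi, 4 → edi=104+4=108
add ecx, 2 → ecx=4+2=6
cmp ecx, 14  (cmp 6,14)
jl L1: taken
mov edx, [edi] → edx=M[108]=2
add edx, 15 → edx=2+15=17
mov edx, [edi] → edx=M[108]=2
xor edx, 20 → edx=2^20=22
add edi, 4 → edi=108+4=112
add ecx, 2 → ecx=6+2=8
cmp ecx, 14  (cmp 8,14)
jl L1: taken
mov edx, [edi] → edx=M[112]=19
add edx, 15 → edx=19+15=34
mov edx, [edi] → edx=M[112]=19
xor edx, 20 → edx=19^20=7
add edi, 4 → edi=112+4=116
add ecx, 2 → ecx=8+2=10
cmp ecx, 14  (cmp 10,14)
jl L1: taken
mov edx, [edi] → edx=M[116]=-3
add edx, 15 → edx=(-3)+15=12
mov edx, [edi] → edx=M[116]=-3
xor edx, 20 → edx=(-3)^20=-23
add edi, 4 → edi=116+4=120
add ecx, 2 → ecx=10+2=12
cmp ecx, 14  (cmp 12,14)
jl L1: taken
mov edx, [edi] → edx=M[120]=27
add edx, 15 → edx=27+15=42
mov edx, [edi] → edx=M[120]=27
xor edx, 20 → edx=27^20=15
add edi, 4 → edi=120+4=124
add ecx, 2 → ecx=12+2=14
cmp ecx, 14  (cmp 14,14)
jl L1: not taken
xor edx, 1 → edx=15^1=14
mov [100], edx → M[100]=14
halt.
Total executed instructions: 54.

54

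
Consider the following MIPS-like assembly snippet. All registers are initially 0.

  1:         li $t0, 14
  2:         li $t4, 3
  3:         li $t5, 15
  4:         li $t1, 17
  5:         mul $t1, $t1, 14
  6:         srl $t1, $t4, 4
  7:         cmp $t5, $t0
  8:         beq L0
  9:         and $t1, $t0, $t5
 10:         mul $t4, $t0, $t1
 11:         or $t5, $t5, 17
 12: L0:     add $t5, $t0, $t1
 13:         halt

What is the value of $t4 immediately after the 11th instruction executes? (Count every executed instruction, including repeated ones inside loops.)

196

li $t0, 14 → $t0=14
li $t4, 3 → $t4=3
li $t5, 15 → $t5=15
li $t1, 17 → $t1=17
mul $t1, $t1, 14 → $t1=17*14=238
srl $t1, $t4, 4 → $t1=3>>4=0
cmp $t5, $t0  (cmp 15,14)
beq L0: not taken
and $t1, $t0, $t5 → $t1=14&15=14
mul $t4, $t0, $t1 → $t4=14*14=196
or $t5, $t5, 17 → $t5=15|17=31
After step 11: $t4 = 196.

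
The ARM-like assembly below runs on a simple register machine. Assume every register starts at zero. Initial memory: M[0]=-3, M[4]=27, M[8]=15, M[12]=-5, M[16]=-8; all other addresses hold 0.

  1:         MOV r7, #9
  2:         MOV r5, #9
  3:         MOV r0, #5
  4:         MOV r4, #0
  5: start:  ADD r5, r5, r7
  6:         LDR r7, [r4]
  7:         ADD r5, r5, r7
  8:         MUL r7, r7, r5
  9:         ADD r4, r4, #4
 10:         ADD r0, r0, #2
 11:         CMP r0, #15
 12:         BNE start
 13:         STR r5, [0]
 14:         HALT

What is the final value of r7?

-35424

r7=9
r5=9
r0=5
r4=0
r5=9+9=18
r7=M[0]=-3
r5=18+(-3)=15
r7=(-3)*15=-45
r4=0+4=4
r0=5+2=7
CMP r0, #15  (cmp 7,15)
BNE start: taken
r5=15+(-45)=-30
r7=M[4]=27
r5=(-30)+27=-3
r7=27*(-3)=-81
r4=4+4=8
r0=7+2=9
CMP r0, #15  (cmp 9,15)
BNE start: taken
r5=(-3)+(-81)=-84
r7=M[8]=15
r5=(-84)+15=-69
r7=15*(-69)=-1035
r4=8+4=12
r0=9+2=11
CMP r0, #15  (cmp 11,15)
BNE start: taken
r5=(-69)+(-1035)=-1104
r7=M[12]=-5
r5=(-1104)+(-5)=-1109
r7=(-5)*(-1109)=5545
r4=12+4=16
r0=11+2=13
CMP r0, #15  (cmp 13,15)
BNE start: taken
r5=(-1109)+5545=4436
r7=M[16]=-8
r5=4436+(-8)=4428
r7=(-8)*4428=-35424
r4=16+4=20
r0=13+2=15
CMP r0, #15  (cmp 15,15)
BNE start: not taken
STR r5, [0] → M[0]=4428
halt.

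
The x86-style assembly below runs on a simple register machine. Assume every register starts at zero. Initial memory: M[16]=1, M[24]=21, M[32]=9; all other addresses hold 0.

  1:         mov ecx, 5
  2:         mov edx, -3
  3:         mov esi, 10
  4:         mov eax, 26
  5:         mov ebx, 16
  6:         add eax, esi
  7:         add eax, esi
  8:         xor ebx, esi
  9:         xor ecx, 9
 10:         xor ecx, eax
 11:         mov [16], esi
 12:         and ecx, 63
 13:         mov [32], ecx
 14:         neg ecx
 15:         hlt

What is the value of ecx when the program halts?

mov ecx, 5 → ecx=5
mov edx, -3 → edx=-3
mov esi, 10 → esi=10
mov eax, 26 → eax=26
mov ebx, 16 → ebx=16
add eax, esi → eax=26+10=36
add eax, esi → eax=36+10=46
xor ebx, esi → ebx=16^10=26
xor ecx, 9 → ecx=5^9=12
xor ecx, eax → ecx=12^46=34
mov [16], esi → M[16]=10
and ecx, 63 → ecx=34&63=34
mov [32], ecx → M[32]=34
neg ecx → ecx=-(34)=-34
halt.

-34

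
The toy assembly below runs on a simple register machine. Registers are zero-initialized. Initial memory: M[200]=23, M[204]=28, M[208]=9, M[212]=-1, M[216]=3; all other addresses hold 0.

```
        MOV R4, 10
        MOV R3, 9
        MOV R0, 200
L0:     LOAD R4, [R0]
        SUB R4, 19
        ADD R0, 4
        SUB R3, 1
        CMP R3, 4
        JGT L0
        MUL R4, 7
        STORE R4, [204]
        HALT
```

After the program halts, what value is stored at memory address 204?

MOV R4, 10 → R4=10
MOV R3, 9 → R3=9
MOV R0, 200 → R0=200
LOAD R4, [R0] → R4=M[200]=23
SUB R4, 19 → R4=23-19=4
ADD R0, 4 → R0=200+4=204
SUB R3, 1 → R3=9-1=8
CMP R3, 4  (cmp 8,4)
JGT L0: taken
LOAD R4, [R0] → R4=M[204]=28
SUB R4, 19 → R4=28-19=9
ADD R0, 4 → R0=204+4=208
SUB R3, 1 → R3=8-1=7
CMP R3, 4  (cmp 7,4)
JGT L0: taken
LOAD R4, [R0] → R4=M[208]=9
SUB R4, 19 → R4=9-19=-10
ADD R0, 4 → R0=208+4=212
SUB R3, 1 → R3=7-1=6
CMP R3, 4  (cmp 6,4)
JGT L0: taken
LOAD R4, [R0] → R4=M[212]=-1
SUB R4, 19 → R4=(-1)-19=-20
ADD R0, 4 → R0=212+4=216
SUB R3, 1 → R3=6-1=5
CMP R3, 4  (cmp 5,4)
JGT L0: taken
LOAD R4, [R0] → R4=M[216]=3
SUB R4, 19 → R4=3-19=-16
ADD R0, 4 → R0=216+4=220
SUB R3, 1 → R3=5-1=4
CMP R3, 4  (cmp 4,4)
JGT L0: not taken
MUL R4, 7 → R4=(-16)*7=-112
STORE R4, [204] → M[204]=-112
halt.

-112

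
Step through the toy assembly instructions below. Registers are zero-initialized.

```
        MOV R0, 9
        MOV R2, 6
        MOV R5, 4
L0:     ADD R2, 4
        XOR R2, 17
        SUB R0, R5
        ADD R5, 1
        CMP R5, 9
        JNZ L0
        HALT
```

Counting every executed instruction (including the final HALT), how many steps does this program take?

34

R0=9
R2=6
R5=4
R2=6+4=10
R2=10^17=27
R0=9-4=5
R5=4+1=5
CMP R5, 9  (cmp 5,9)
JNZ L0: taken
R2=27+4=31
R2=31^17=14
R0=5-5=0
R5=5+1=6
CMP R5, 9  (cmp 6,9)
JNZ L0: taken
R2=14+4=18
R2=18^17=3
R0=0-6=-6
R5=6+1=7
CMP R5, 9  (cmp 7,9)
JNZ L0: taken
R2=3+4=7
R2=7^17=22
R0=(-6)-7=-13
R5=7+1=8
CMP R5, 9  (cmp 8,9)
JNZ L0: taken
R2=22+4=26
R2=26^17=11
R0=(-13)-8=-21
R5=8+1=9
CMP R5, 9  (cmp 9,9)
JNZ L0: not taken
halt.
Total executed instructions: 34.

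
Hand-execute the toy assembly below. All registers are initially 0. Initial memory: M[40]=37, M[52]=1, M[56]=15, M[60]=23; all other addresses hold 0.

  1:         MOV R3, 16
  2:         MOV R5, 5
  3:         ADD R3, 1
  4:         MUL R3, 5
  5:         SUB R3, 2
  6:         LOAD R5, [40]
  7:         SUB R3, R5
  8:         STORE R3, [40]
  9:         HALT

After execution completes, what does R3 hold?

46

MOV R3, 16 → R3=16
MOV R5, 5 → R5=5
ADD R3, 1 → R3=16+1=17
MUL R3, 5 → R3=17*5=85
SUB R3, 2 → R3=85-2=83
LOAD R5, [40] → R5=M[40]=37
SUB R3, R5 → R3=83-37=46
STORE R3, [40] → M[40]=46
halt.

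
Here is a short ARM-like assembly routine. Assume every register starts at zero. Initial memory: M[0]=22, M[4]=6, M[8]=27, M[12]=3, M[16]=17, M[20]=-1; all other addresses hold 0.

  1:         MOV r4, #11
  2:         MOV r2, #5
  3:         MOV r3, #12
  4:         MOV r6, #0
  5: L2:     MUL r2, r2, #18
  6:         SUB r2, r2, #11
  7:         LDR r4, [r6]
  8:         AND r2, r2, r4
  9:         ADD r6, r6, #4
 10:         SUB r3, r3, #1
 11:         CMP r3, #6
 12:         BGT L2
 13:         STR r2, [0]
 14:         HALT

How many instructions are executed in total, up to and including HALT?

54

r4=11
r2=5
r3=12
r6=0
r2=5*18=90
r2=90-11=79
r4=M[0]=22
r2=79&22=6
r6=0+4=4
r3=12-1=11
CMP r3, #6  (cmp 11,6)
BGT L2: taken
r2=6*18=108
r2=108-11=97
r4=M[4]=6
r2=97&6=0
r6=4+4=8
r3=11-1=10
CMP r3, #6  (cmp 10,6)
BGT L2: taken
r2=0*18=0
r2=0-11=-11
r4=M[8]=27
r2=(-11)&27=17
r6=8+4=12
r3=10-1=9
CMP r3, #6  (cmp 9,6)
BGT L2: taken
r2=17*18=306
r2=306-11=295
r4=M[12]=3
r2=295&3=3
r6=12+4=16
r3=9-1=8
CMP r3, #6  (cmp 8,6)
BGT L2: taken
r2=3*18=54
r2=54-11=43
r4=M[16]=17
r2=43&17=1
r6=16+4=20
r3=8-1=7
CMP r3, #6  (cmp 7,6)
BGT L2: taken
r2=1*18=18
r2=18-11=7
r4=M[20]=-1
r2=7&(-1)=7
r6=20+4=24
r3=7-1=6
CMP r3, #6  (cmp 6,6)
BGT L2: not taken
STR r2, [0] → M[0]=7
halt.
Total executed instructions: 54.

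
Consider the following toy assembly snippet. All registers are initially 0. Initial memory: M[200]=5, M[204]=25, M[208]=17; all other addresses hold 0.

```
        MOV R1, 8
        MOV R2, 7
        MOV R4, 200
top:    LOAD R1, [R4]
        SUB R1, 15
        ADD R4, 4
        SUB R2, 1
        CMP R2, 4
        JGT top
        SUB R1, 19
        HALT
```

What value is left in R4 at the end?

after MOV R1, 8: R1=8
after MOV R2, 7: R2=7
after MOV R4, 200: R4=200
after LOAD R1, [R4]: R1=M[200]=5
after SUB R1, 15: R1=5-15=-10
after ADD R4, 4: R4=200+4=204
after SUB R2, 1: R2=7-1=6
CMP R2, 4  (cmp 6,4)
JGT top: taken
after LOAD R1, [R4]: R1=M[204]=25
after SUB R1, 15: R1=25-15=10
after ADD R4, 4: R4=204+4=208
after SUB R2, 1: R2=6-1=5
CMP R2, 4  (cmp 5,4)
JGT top: taken
after LOAD R1, [R4]: R1=M[208]=17
after SUB R1, 15: R1=17-15=2
after ADD R4, 4: R4=208+4=212
after SUB R2, 1: R2=5-1=4
CMP R2, 4  (cmp 4,4)
JGT top: not taken
after SUB R1, 19: R1=2-19=-17
halt.

212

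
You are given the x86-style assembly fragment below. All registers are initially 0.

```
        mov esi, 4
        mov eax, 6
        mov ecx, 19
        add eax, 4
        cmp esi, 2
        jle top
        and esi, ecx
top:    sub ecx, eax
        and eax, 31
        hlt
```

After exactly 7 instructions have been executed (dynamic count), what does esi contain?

mov esi, 4 → esi=4
mov eax, 6 → eax=6
mov ecx, 19 → ecx=19
add eax, 4 → eax=6+4=10
cmp esi, 2  (cmp 4,2)
jle top: not taken
and esi, ecx → esi=4&19=0
After step 7: esi = 0.

0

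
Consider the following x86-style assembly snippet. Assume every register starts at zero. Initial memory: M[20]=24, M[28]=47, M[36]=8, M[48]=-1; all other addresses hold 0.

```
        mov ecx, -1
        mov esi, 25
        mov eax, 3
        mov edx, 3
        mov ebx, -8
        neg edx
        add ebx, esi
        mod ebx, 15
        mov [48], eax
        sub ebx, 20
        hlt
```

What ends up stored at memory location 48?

ecx=-1
esi=25
eax=3
edx=3
ebx=-8
edx=-(3)=-3
ebx=(-8)+25=17
ebx=17%15=2
mov [48], eax → M[48]=3
ebx=2-20=-18
halt.

3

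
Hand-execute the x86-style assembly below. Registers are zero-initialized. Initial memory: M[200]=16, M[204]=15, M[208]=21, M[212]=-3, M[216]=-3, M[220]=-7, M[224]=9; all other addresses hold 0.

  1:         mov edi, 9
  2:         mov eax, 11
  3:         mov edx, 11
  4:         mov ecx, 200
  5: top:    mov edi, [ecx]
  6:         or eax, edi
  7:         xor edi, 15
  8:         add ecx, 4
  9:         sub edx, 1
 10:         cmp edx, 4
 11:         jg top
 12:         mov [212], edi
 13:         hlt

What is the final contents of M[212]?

mov edi, 9 → edi=9
mov eax, 11 → eax=11
mov edx, 11 → edx=11
mov ecx, 200 → ecx=200
mov edi, [ecx] → edi=M[200]=16
or eax, edi → eax=11|16=27
xor edi, 15 → edi=16^15=31
add ecx, 4 → ecx=200+4=204
sub edx, 1 → edx=11-1=10
cmp edx, 4  (cmp 10,4)
jg top: taken
mov edi, [ecx] → edi=M[204]=15
or eax, edi → eax=27|15=31
xor edi, 15 → edi=15^15=0
add ecx, 4 → ecx=204+4=208
sub edx, 1 → edx=10-1=9
cmp edx, 4  (cmp 9,4)
jg top: taken
mov edi, [ecx] → edi=M[208]=21
or eax, edi → eax=31|21=31
xor edi, 15 → edi=21^15=26
add ecx, 4 → ecx=208+4=212
sub edx, 1 → edx=9-1=8
cmp edx, 4  (cmp 8,4)
jg top: taken
mov edi, [ecx] → edi=M[212]=-3
or eax, edi → eax=31|(-3)=-1
xor edi, 15 → edi=(-3)^15=-14
add ecx, 4 → ecx=212+4=216
sub edx, 1 → edx=8-1=7
cmp edx, 4  (cmp 7,4)
jg top: taken
mov edi, [ecx] → edi=M[216]=-3
or eax, edi → eax=(-1)|(-3)=-1
xor edi, 15 → edi=(-3)^15=-14
add ecx, 4 → ecx=216+4=220
sub edx, 1 → edx=7-1=6
cmp edx, 4  (cmp 6,4)
jg top: taken
mov edi, [ecx] → edi=M[220]=-7
or eax, edi → eax=(-1)|(-7)=-1
xor edi, 15 → edi=(-7)^15=-10
add ecx, 4 → ecx=220+4=224
sub edx, 1 → edx=6-1=5
cmp edx, 4  (cmp 5,4)
jg top: taken
mov edi, [ecx] → edi=M[224]=9
or eax, edi → eax=(-1)|9=-1
xor edi, 15 → edi=9^15=6
add ecx, 4 → ecx=224+4=228
sub edx, 1 → edx=5-1=4
cmp edx, 4  (cmp 4,4)
jg top: not taken
mov [212], edi → M[212]=6
halt.

6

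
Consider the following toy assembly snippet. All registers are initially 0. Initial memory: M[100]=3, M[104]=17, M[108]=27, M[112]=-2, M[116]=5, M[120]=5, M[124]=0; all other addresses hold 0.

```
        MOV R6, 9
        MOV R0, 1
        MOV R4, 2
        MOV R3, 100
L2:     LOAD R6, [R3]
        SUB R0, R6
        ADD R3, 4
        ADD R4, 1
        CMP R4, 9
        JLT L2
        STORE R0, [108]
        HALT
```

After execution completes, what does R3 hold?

128

MOV R6, 9 → R6=9
MOV R0, 1 → R0=1
MOV R4, 2 → R4=2
MOV R3, 100 → R3=100
LOAD R6, [R3] → R6=M[100]=3
SUB R0, R6 → R0=1-3=-2
ADD R3, 4 → R3=100+4=104
ADD R4, 1 → R4=2+1=3
CMP R4, 9  (cmp 3,9)
JLT L2: taken
LOAD R6, [R3] → R6=M[104]=17
SUB R0, R6 → R0=(-2)-17=-19
ADD R3, 4 → R3=104+4=108
ADD R4, 1 → R4=3+1=4
CMP R4, 9  (cmp 4,9)
JLT L2: taken
LOAD R6, [R3] → R6=M[108]=27
SUB R0, R6 → R0=(-19)-27=-46
ADD R3, 4 → R3=108+4=112
ADD R4, 1 → R4=4+1=5
CMP R4, 9  (cmp 5,9)
JLT L2: taken
LOAD R6, [R3] → R6=M[112]=-2
SUB R0, R6 → R0=(-46)-(-2)=-44
ADD R3, 4 → R3=112+4=116
ADD R4, 1 → R4=5+1=6
CMP R4, 9  (cmp 6,9)
JLT L2: taken
LOAD R6, [R3] → R6=M[116]=5
SUB R0, R6 → R0=(-44)-5=-49
ADD R3, 4 → R3=116+4=120
ADD R4, 1 → R4=6+1=7
CMP R4, 9  (cmp 7,9)
JLT L2: taken
LOAD R6, [R3] → R6=M[120]=5
SUB R0, R6 → R0=(-49)-5=-54
ADD R3, 4 → R3=120+4=124
ADD R4, 1 → R4=7+1=8
CMP R4, 9  (cmp 8,9)
JLT L2: taken
LOAD R6, [R3] → R6=M[124]=0
SUB R0, R6 → R0=(-54)-0=-54
ADD R3, 4 → R3=124+4=128
ADD R4, 1 → R4=8+1=9
CMP R4, 9  (cmp 9,9)
JLT L2: not taken
STORE R0, [108] → M[108]=-54
halt.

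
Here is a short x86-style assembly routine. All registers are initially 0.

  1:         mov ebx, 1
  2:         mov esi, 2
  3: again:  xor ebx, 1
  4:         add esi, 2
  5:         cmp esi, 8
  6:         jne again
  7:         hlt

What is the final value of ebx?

0

after mov ebx, 1: ebx=1
after mov esi, 2: esi=2
after xor ebx, 1: ebx=1^1=0
after add esi, 2: esi=2+2=4
cmp esi, 8  (cmp 4,8)
jne again: taken
after xor ebx, 1: ebx=0^1=1
after add esi, 2: esi=4+2=6
cmp esi, 8  (cmp 6,8)
jne again: taken
after xor ebx, 1: ebx=1^1=0
after add esi, 2: esi=6+2=8
cmp esi, 8  (cmp 8,8)
jne again: not taken
halt.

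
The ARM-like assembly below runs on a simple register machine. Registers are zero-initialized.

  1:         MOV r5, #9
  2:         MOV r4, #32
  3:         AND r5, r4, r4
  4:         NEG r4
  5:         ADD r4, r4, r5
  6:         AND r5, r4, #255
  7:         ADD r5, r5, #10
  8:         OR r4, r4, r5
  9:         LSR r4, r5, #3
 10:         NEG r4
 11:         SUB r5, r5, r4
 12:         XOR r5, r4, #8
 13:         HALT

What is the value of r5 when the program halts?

r5=9
r4=32
r5=32&32=32
r4=-(32)=-32
r4=(-32)+32=0
r5=0&255=0
r5=0+10=10
r4=0|10=10
r4=10>>3=1
r4=-(1)=-1
r5=10-(-1)=11
r5=(-1)^8=-9
halt.

-9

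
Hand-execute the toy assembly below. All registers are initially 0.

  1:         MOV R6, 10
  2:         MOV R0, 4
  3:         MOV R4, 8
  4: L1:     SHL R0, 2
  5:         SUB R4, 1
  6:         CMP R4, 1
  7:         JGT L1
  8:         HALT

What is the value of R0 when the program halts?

65536

R6=10
R0=4
R4=8
R0=4<<2=16
R4=8-1=7
CMP R4, 1  (cmp 7,1)
JGT L1: taken
R0=16<<2=64
R4=7-1=6
CMP R4, 1  (cmp 6,1)
JGT L1: taken
R0=64<<2=256
R4=6-1=5
CMP R4, 1  (cmp 5,1)
JGT L1: taken
R0=256<<2=1024
R4=5-1=4
CMP R4, 1  (cmp 4,1)
JGT L1: taken
R0=1024<<2=4096
R4=4-1=3
CMP R4, 1  (cmp 3,1)
JGT L1: taken
R0=4096<<2=16384
R4=3-1=2
CMP R4, 1  (cmp 2,1)
JGT L1: taken
R0=16384<<2=65536
R4=2-1=1
CMP R4, 1  (cmp 1,1)
JGT L1: not taken
halt.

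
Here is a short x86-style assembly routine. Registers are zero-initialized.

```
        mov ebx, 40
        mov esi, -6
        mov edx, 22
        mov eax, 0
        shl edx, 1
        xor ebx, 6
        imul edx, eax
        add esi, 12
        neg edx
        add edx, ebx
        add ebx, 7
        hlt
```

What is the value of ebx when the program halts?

53

after mov ebx, 40: ebx=40
after mov esi, -6: esi=-6
after mov edx, 22: edx=22
after mov eax, 0: eax=0
after shl edx, 1: edx=22<<1=44
after xor ebx, 6: ebx=40^6=46
after imul edx, eax: edx=44*0=0
after add esi, 12: esi=(-6)+12=6
after neg edx: edx=-(0)=0
after add edx, ebx: edx=0+46=46
after add ebx, 7: ebx=46+7=53
halt.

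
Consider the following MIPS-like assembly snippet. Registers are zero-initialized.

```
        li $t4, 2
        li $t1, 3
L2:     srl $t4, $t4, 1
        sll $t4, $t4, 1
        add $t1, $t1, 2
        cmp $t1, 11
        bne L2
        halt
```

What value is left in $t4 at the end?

$t4=2
$t1=3
$t4=2>>1=1
$t4=1<<1=2
$t1=3+2=5
cmp $t1, 11  (cmp 5,11)
bne L2: taken
$t4=2>>1=1
$t4=1<<1=2
$t1=5+2=7
cmp $t1, 11  (cmp 7,11)
bne L2: taken
$t4=2>>1=1
$t4=1<<1=2
$t1=7+2=9
cmp $t1, 11  (cmp 9,11)
bne L2: taken
$t4=2>>1=1
$t4=1<<1=2
$t1=9+2=11
cmp $t1, 11  (cmp 11,11)
bne L2: not taken
halt.

2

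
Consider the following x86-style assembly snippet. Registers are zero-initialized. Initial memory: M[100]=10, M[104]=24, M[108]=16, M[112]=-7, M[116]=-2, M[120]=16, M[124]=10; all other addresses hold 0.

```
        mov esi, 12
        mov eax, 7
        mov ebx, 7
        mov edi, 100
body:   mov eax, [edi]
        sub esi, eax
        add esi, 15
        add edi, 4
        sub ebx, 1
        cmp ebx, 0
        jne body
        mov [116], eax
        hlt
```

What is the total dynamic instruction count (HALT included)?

55

after mov esi, 12: esi=12
after mov eax, 7: eax=7
after mov ebx, 7: ebx=7
after mov edi, 100: edi=100
after mov eax, [edi]: eax=M[100]=10
after sub esi, eax: esi=12-10=2
after add esi, 15: esi=2+15=17
after add edi, 4: edi=100+4=104
after sub ebx, 1: ebx=7-1=6
cmp ebx, 0  (cmp 6,0)
jne body: taken
after mov eax, [edi]: eax=M[104]=24
after sub esi, eax: esi=17-24=-7
after add esi, 15: esi=(-7)+15=8
after add edi, 4: edi=104+4=108
after sub ebx, 1: ebx=6-1=5
cmp ebx, 0  (cmp 5,0)
jne body: taken
after mov eax, [edi]: eax=M[108]=16
after sub esi, eax: esi=8-16=-8
after add esi, 15: esi=(-8)+15=7
after add edi, 4: edi=108+4=112
after sub ebx, 1: ebx=5-1=4
cmp ebx, 0  (cmp 4,0)
jne body: taken
after mov eax, [edi]: eax=M[112]=-7
after sub esi, eax: esi=7-(-7)=14
after add esi, 15: esi=14+15=29
after add edi, 4: edi=112+4=116
after sub ebx, 1: ebx=4-1=3
cmp ebx, 0  (cmp 3,0)
jne body: taken
after mov eax, [edi]: eax=M[116]=-2
after sub esi, eax: esi=29-(-2)=31
after add esi, 15: esi=31+15=46
after add edi, 4: edi=116+4=120
after sub ebx, 1: ebx=3-1=2
cmp ebx, 0  (cmp 2,0)
jne body: taken
after mov eax, [edi]: eax=M[120]=16
after sub esi, eax: esi=46-16=30
after add esi, 15: esi=30+15=45
after add edi, 4: edi=120+4=124
after sub ebx, 1: ebx=2-1=1
cmp ebx, 0  (cmp 1,0)
jne body: taken
after mov eax, [edi]: eax=M[124]=10
after sub esi, eax: esi=45-10=35
after add esi, 15: esi=35+15=50
after add edi, 4: edi=124+4=128
after sub ebx, 1: ebx=1-1=0
cmp ebx, 0  (cmp 0,0)
jne body: not taken
mov [116], eax → M[116]=10
halt.
Total executed instructions: 55.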